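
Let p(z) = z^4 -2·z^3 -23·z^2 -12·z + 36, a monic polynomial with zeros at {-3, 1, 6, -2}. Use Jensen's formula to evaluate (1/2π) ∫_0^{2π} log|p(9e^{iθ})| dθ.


Zeros: -3, -2, 1, 6; r = 9.
Inside |z| < r: -3, -2, 1, 6. Outside (|z| ≥ r): ∅.
p(0) = 36, so log|p(0)| = log(36) = 3.5835.
Apply Jensen: I(r) = log|p(0)| + Σ_k log(r/|z_k|), summed over zeros inside |z| < r.
  log(r/|z_k|) for z_k = -3: log(9/3) = 1.0986
  log(r/|z_k|) for z_k = 1: log(9/1) = 2.1972
  log(r/|z_k|) for z_k = 6: log(9/6) = 0.4055
  log(r/|z_k|) for z_k = -2: log(9/2) = 1.5041
Sum over inside zeros: 5.2054.
I(r) = log|p(0)| + (inside sum) = 3.5835 + 5.2054 = 8.7889.
Closed form (all zeros inside, monic): I(r) = n·log(r) = 4·log(9) = 8.7889. ✓

I(r) ≈ 8.7889.


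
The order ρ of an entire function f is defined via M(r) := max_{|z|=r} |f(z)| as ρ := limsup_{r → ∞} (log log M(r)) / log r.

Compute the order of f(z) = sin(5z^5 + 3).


Write sin(w) = (e^{iw} ± e^{−iw})/(2 or 2i), so |sin(w)| ≤ e^{|w|}. With w = 5z^5 + 3, |w| ≤ 5r^5 + 3 on |z|=r, giving M(r) ≤ e^{5r^5 + 3} and ρ ≤ 5. For the lower bound, choose z on |z|=r with 5z^5 purely imaginary of modulus 5r^5; then |sin(5z^5 + 3)| grows like e^{5r^5}/2, so ρ ≥ 5. Hence ρ = 5.
Therefore ρ = 5.

Order ρ = 5.


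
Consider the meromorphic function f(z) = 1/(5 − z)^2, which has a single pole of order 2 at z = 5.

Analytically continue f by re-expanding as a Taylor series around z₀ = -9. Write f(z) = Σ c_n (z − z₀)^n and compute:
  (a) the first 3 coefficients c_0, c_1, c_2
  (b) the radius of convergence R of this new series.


Let w = z − z₀, so z = z₀ + w.
Then 5 − z = 5 − (z₀ + w) = (5 − z₀) − w = 14 − w.
f(z) = 1/(14 − w)^2 = (1/(14)^2) · (1 − w/(14))^{−2}.
By the binomial series (1−u)^{−2} = Σ_{n≥0} C(n+1, 1) u^n for |u|<1, with u = w/(14):
  c_n = C(n+1, 1) / (14)^(n+2).
  c_0 = 1/(14)^2 = 1/196.
  c_1 = 2/(14)^3 = 1/1372.
  c_2 = 3/(14)^4 = 3/38416.
The series is valid for |w/d| < 1, i.e. |z − z₀| < |d|.
Radius of convergence: R = |5 − z₀| = |14| = 14 (distance from z₀ to the singularity z = 5).

c_0 = 1/196, c_1 = 1/1372, c_2 = 3/38416; R = 14.


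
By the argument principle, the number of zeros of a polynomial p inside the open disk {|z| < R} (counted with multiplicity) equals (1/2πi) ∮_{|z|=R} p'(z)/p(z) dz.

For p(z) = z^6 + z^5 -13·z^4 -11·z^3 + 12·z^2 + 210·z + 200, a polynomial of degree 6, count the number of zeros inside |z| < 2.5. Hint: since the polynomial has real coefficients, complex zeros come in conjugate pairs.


The zeros of p are: (-1 + 2i), (-1 - 2i), (3 + 1i), (3 - 1i), -1, -4.
Their magnitudes are: 2.236, 2.236, 3.162, 3.162, 1, 4.
Zeros with |z| < R = 2.5: (-1 + 2i), (-1 - 2i), -1.
Count = 3.
By the argument principle, (1/2πi) ∮_{|z|=R} p'(z)/p(z) dz equals exactly this count.

Number of zeros inside |z| < 2.5: 3.


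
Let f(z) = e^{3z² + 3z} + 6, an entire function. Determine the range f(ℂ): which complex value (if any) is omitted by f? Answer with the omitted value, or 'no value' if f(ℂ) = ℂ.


Little Picard bounds the complement of f(ℂ) to at most one point.
The exponent g(z) = 3z² + 3z is a nonconstant polynomial, hence surjective onto ℂ. So e^{g(z)} takes every value in {e^w : w ∈ ℂ} = ℂ ∖ {0}. Adding 6 shifts the range to ℂ ∖ {6}. f omits exactly 6.

Omitted value: 6.


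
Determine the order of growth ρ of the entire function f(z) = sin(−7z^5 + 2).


Write sin(w) = (e^{iw} ± e^{−iw})/(2 or 2i), so |sin(w)| ≤ e^{|w|}. With w = −7z^5 + 2, |w| ≤ 7r^5 + 2 on |z|=r, giving M(r) ≤ e^{7r^5 + 2} and ρ ≤ 5. For the lower bound, choose z on |z|=r with -7z^5 purely imaginary of modulus 7r^5; then |sin(−7z^5 + 2)| grows like e^{7r^5}/2, so ρ ≥ 5. Hence ρ = 5.
Therefore ρ = 5.

Order ρ = 5.


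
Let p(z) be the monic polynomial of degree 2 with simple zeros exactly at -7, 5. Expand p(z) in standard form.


The polynomial is p(z) = ∏_{α ∈ S} (z − α), where S = {-7, 5}.
Expanding the product yields: p(z) = z^2 + 2·z -35.
The resulting polynomial has degree 2 and real coefficients as required.

p(z) = z^2 + 2·z -35.


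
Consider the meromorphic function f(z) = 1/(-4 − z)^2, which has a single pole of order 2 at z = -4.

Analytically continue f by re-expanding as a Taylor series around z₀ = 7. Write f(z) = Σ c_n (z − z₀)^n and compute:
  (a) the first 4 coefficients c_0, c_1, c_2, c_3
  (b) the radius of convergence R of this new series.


Let w = z − z₀, so z = z₀ + w.
Then -4 − z = -4 − (z₀ + w) = (-4 − z₀) − w = -11 − w.
f(z) = 1/(-11 − w)^2 = (1/(-11)^2) · (1 − w/(-11))^{−2}.
By the binomial series (1−u)^{−2} = Σ_{n≥0} C(n+1, 1) u^n for |u|<1, with u = w/(-11):
  c_n = C(n+1, 1) / (-11)^(n+2).
  c_0 = 1/(-11)^2 = 1/121.
  c_1 = 2/(-11)^3 = -2/1331.
  c_2 = 3/(-11)^4 = 3/14641.
  c_3 = 4/(-11)^5 = -4/161051.
The series is valid for |w/d| < 1, i.e. |z − z₀| < |d|.
Radius of convergence: R = |-4 − z₀| = |-11| = 11 (distance from z₀ to the singularity z = -4).

c_0 = 1/121, c_1 = -2/1331, c_2 = 3/14641, c_3 = -4/161051; R = 11.


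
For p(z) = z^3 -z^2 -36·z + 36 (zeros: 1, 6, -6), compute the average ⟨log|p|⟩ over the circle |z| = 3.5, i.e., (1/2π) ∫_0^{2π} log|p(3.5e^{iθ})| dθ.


Zeros: -6, 1, 6; r = 3.5.
Inside |z| < r: 1. Outside (|z| ≥ r): -6, 6.
p(0) = 36, so log|p(0)| = log(36) = 3.5835.
Apply Jensen: I(r) = log|p(0)| + Σ_k log(r/|z_k|), summed over zeros inside |z| < r.
  log(r/|z_k|) for z_k = 1: log(3.5/1) = 1.2528
  Outside zeros (-6, 6) contribute nothing to the Jensen sum.
Sum over inside zeros: 1.2528.
I(r) = log|p(0)| + (inside sum) = 3.5835 + 1.2528 = 4.8363.
Note: since some zeros are outside |z| ≤ r, the simplified n·log(r) form does NOT apply — only the inside zeros contribute.

I(r) ≈ 4.8363.


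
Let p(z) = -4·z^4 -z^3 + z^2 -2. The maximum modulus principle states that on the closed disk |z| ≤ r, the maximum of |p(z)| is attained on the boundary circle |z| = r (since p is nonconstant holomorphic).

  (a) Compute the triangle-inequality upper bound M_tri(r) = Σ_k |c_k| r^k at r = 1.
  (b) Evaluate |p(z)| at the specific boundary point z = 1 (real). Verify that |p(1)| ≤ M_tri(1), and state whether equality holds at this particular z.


Coefficients: c_0 = -2, c_1 = 0, c_2 = 1, c_3 = -1, c_4 = -4. Radius r = 1.
Part (a). Triangle bound: M_tri(r) = Σ_k |c_k| r^k
  = |-2|·1^0 + |0|·1^1 + |1|·1^2 + |-1|·1^3 + |-4|·1^4
  = 2 + 0 + 1 + 1 + 4 = 8.
This bounds M(r) := max_{|z|=r} |p(z)| from above; equality holds iff all terms c_k z^k can be made to align in phase at a single z on |z|=r.
Part (b). At z = 1 (real, on the circle |z| = r):
  p(1) = (-2)·1^0 + (0)·1^1 + (1)·1^2 + (-1)·1^3 + (-4)·1^4 = -6.
  |p(1)| = 6.
Check: |p(1)| = 6 ≤ 8 = M_tri(1). ✓ Equality does not hold at z = 1 (the coefficients have mixed signs, so the terms do not all align in phase there).

M_tri(1) = 8; |p(1)| = 6; equality at z=1: no.


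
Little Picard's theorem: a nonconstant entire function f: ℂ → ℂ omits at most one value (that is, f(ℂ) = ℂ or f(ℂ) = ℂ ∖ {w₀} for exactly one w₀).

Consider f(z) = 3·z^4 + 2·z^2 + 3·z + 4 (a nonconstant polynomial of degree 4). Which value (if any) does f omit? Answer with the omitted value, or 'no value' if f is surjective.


Little Picard bounds the complement of f(ℂ) to at most one point.
For every w ∈ ℂ, the equation p(z) − w = 0 is a nonconstant polynomial in z and hence has at least one root by the fundamental theorem of algebra. So p is surjective onto ℂ, omitting no value.

Omitted value: no value.


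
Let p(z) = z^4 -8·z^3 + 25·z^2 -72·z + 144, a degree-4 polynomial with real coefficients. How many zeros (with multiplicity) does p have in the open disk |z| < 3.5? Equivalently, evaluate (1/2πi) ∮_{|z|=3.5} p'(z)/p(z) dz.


The zeros of p are: 4, 4, (0 + 3i), (0 - 3i).
Their magnitudes are: 4, 4, 3, 3.
Zeros with |z| < R = 3.5: (0 + 3i), (0 - 3i).
Count = 2.
By the argument principle, (1/2πi) ∮_{|z|=R} p'(z)/p(z) dz equals exactly this count.

Number of zeros inside |z| < 3.5: 2.


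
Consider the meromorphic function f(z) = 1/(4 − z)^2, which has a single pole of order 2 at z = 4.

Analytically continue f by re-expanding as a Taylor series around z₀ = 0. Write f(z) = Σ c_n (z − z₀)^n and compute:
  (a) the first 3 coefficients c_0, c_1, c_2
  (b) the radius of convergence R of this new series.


Let w = z − z₀, so z = z₀ + w.
Then 4 − z = 4 − (z₀ + w) = (4 − z₀) − w = 4 − w.
f(z) = 1/(4 − w)^2 = (1/(4)^2) · (1 − w/(4))^{−2}.
By the binomial series (1−u)^{−2} = Σ_{n≥0} C(n+1, 1) u^n for |u|<1, with u = w/(4):
  c_n = C(n+1, 1) / (4)^(n+2).
  c_0 = 1/(4)^2 = 1/16.
  c_1 = 2/(4)^3 = 1/32.
  c_2 = 3/(4)^4 = 3/256.
The series is valid for |w/d| < 1, i.e. |z − z₀| < |d|.
Radius of convergence: R = |4 − z₀| = |4| = 4 (distance from z₀ to the singularity z = 4).

c_0 = 1/16, c_1 = 1/32, c_2 = 3/256; R = 4.


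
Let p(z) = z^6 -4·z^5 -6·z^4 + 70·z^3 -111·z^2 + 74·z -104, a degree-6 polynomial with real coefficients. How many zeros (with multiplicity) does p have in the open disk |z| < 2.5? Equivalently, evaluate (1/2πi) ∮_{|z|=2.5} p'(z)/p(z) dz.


The zeros of p are: (0 + 1i), (0 - 1i), (3 + 2i), (3 - 2i), 2, -4.
Their magnitudes are: 1, 1, 3.606, 3.606, 2, 4.
Zeros with |z| < R = 2.5: (0 + 1i), (0 - 1i), 2.
Count = 3.
By the argument principle, (1/2πi) ∮_{|z|=R} p'(z)/p(z) dz equals exactly this count.

Number of zeros inside |z| < 2.5: 3.


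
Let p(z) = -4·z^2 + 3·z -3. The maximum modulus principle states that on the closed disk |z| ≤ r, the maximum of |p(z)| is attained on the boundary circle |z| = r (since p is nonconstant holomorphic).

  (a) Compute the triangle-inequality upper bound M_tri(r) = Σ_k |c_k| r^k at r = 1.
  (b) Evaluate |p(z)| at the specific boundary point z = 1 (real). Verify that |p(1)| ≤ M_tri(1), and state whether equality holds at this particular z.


Coefficients: c_0 = -3, c_1 = 3, c_2 = -4. Radius r = 1.
Part (a). Triangle bound: M_tri(r) = Σ_k |c_k| r^k
  = |-3|·1^0 + |3|·1^1 + |-4|·1^2
  = 3 + 3 + 4 = 10.
This bounds M(r) := max_{|z|=r} |p(z)| from above; equality holds iff all terms c_k z^k can be made to align in phase at a single z on |z|=r.
Part (b). At z = 1 (real, on the circle |z| = r):
  p(1) = (-3)·1^0 + (3)·1^1 + (-4)·1^2 = -4.
  |p(1)| = 4.
Check: |p(1)| = 4 ≤ 10 = M_tri(1). ✓ Equality does not hold at z = 1 (the coefficients have mixed signs, so the terms do not all align in phase there).

M_tri(1) = 10; |p(1)| = 4; equality at z=1: no.


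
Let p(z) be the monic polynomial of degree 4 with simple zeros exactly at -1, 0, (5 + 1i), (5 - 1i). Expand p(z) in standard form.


The polynomial is p(z) = ∏_{α ∈ S} (z − α), where S = {-1, 0, (5 + 1i), (5 - 1i)}.
Expanding the product yields: p(z) = z^4 -9·z^3 + 16·z^2 + 26·z.
Note conjugate pairs combine to real quadratics: (z − (5+1i))(z − (5−1i)) = z² − 10z + 26.
The resulting polynomial has degree 4 and real coefficients as required.

p(z) = z^4 -9·z^3 + 16·z^2 + 26·z.


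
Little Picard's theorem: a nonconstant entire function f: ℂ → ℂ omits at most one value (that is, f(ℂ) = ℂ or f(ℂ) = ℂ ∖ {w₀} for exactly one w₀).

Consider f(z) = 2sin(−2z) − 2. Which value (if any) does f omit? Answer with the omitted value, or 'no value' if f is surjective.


Little Picard bounds the complement of f(ℂ) to at most one point.
sin is entire and surjective onto ℂ: for every w ∈ ℂ, sin(ζ) = w has a solution ζ ∈ ℂ (e.g., via the complex inverse arcsin). With ζ = −2z this gives z = ζ/(-2). Then 2·sin(−2z) takes every value in 2·ℂ = ℂ, and adding -2 is a bijection of ℂ. So f is surjective and omits no value. (Note: only on the real line is sin bounded by [−1, 1].)

Omitted value: no value.


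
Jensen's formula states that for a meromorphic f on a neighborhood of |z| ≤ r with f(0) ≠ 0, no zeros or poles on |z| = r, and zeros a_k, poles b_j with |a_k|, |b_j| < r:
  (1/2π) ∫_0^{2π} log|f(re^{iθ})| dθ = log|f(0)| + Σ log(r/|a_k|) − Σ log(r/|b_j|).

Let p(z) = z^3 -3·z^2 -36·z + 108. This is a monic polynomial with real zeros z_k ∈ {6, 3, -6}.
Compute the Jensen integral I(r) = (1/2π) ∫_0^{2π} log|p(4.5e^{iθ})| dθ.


Zeros: -6, 3, 6; r = 4.5.
Inside |z| < r: 3. Outside (|z| ≥ r): -6, 6.
p(0) = 108, so log|p(0)| = log(108) = 4.6821.
Apply Jensen: I(r) = log|p(0)| + Σ_k log(r/|z_k|), summed over zeros inside |z| < r.
  log(r/|z_k|) for z_k = 3: log(4.5/3) = 0.4055
  Outside zeros (-6, 6) contribute nothing to the Jensen sum.
Sum over inside zeros: 0.4055.
I(r) = log|p(0)| + (inside sum) = 4.6821 + 0.4055 = 5.0876.
Note: since some zeros are outside |z| ≤ r, the simplified n·log(r) form does NOT apply — only the inside zeros contribute.

I(r) ≈ 5.0876.


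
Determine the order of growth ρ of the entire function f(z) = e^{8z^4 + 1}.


|e^{8z^4 + 1}| = e^{Re(8·z^4) + 1} ≤ e^{8|z|^4 + 1} = e^{8r^4 + 1} on |z| = r, so ρ ≤ 4. Choosing z on |z|=r so that 8·z^4 is real positive (always possible by picking arg z appropriately) gives |f(z)| = e^{8r^4 + 1}, matching the bound. The additive constant 1 does not affect log log M(r) ~ 4·log r. Hence ρ = 4.
Therefore ρ = 4.

Order ρ = 4.


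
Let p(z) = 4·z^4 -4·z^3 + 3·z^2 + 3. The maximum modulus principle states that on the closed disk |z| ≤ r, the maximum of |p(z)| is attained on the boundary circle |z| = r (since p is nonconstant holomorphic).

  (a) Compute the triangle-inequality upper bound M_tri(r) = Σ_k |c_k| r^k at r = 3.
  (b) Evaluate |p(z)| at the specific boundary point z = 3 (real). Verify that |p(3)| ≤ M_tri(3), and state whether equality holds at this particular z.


Coefficients: c_0 = 3, c_1 = 0, c_2 = 3, c_3 = -4, c_4 = 4. Radius r = 3.
Part (a). Triangle bound: M_tri(r) = Σ_k |c_k| r^k
  = |3|·3^0 + |0|·3^1 + |3|·3^2 + |-4|·3^3 + |4|·3^4
  = 3 + 0 + 27 + 108 + 324 = 462.
This bounds M(r) := max_{|z|=r} |p(z)| from above; equality holds iff all terms c_k z^k can be made to align in phase at a single z on |z|=r.
Part (b). At z = 3 (real, on the circle |z| = r):
  p(3) = (3)·3^0 + (0)·3^1 + (3)·3^2 + (-4)·3^3 + (4)·3^4 = 246.
  |p(3)| = 246.
Check: |p(3)| = 246 ≤ 462 = M_tri(3). ✓ Equality does not hold at z = 3 (the coefficients have mixed signs, so the terms do not all align in phase there).

M_tri(3) = 462; |p(3)| = 246; equality at z=3: no.


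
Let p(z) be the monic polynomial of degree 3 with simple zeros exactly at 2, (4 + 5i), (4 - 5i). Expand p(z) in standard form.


The polynomial is p(z) = ∏_{α ∈ S} (z − α), where S = {2, (4 + 5i), (4 - 5i)}.
Expanding the product yields: p(z) = z^3 -10·z^2 + 57·z -82.
Note conjugate pairs combine to real quadratics: (z − (4+5i))(z − (4−5i)) = z² − 8z + 41.
The resulting polynomial has degree 3 and real coefficients as required.

p(z) = z^3 -10·z^2 + 57·z -82.


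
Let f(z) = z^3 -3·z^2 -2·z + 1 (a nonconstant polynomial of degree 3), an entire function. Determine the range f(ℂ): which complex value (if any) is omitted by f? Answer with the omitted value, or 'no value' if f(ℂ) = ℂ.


Little Picard bounds the complement of f(ℂ) to at most one point.
For every w ∈ ℂ, the equation p(z) − w = 0 is a nonconstant polynomial in z and hence has at least one root by the fundamental theorem of algebra. So p is surjective onto ℂ, omitting no value.

Omitted value: no value.


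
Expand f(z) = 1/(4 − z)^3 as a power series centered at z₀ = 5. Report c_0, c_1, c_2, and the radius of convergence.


Let w = z − z₀, so z = z₀ + w.
Then 4 − z = 4 − (z₀ + w) = (4 − z₀) − w = -1 − w.
f(z) = 1/(-1 − w)^3 = (1/(-1)^3) · (1 − w/(-1))^{−3}.
By the binomial series (1−u)^{−3} = Σ_{n≥0} C(n+2, 2) u^n for |u|<1, with u = w/(-1):
  c_n = C(n+2, 2) / (-1)^(n+3).
  c_0 = 1/(-1)^3 = -1.
  c_1 = 3/(-1)^4 = 3.
  c_2 = 6/(-1)^5 = -6.
The series is valid for |w/d| < 1, i.e. |z − z₀| < |d|.
Radius of convergence: R = |4 − z₀| = |-1| = 1 (distance from z₀ to the singularity z = 4).

c_0 = -1, c_1 = 3, c_2 = -6; R = 1.


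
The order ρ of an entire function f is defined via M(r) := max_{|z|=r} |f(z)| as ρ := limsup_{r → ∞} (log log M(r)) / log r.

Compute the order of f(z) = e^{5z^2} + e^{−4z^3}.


Each summand is entire of order 2 and 3 respectively (as in the single-exponential case). The order of a sum is at most the max of the orders, so ρ ≤ 3. For the lower bound: on |z|=r choose arg z so that -4z^3 is real positive; then |e^{-4z^3}| = e^{4r^3} while |e^{5z^2}| ≤ e^{5r^2} = o(e^{4r^3}). So |f| ≥ e^{4r^3}(1 − o(1)) and ρ ≥ 3. Hence ρ = max(2, 3) = 3.
Therefore ρ = 3.

Order ρ = 3.


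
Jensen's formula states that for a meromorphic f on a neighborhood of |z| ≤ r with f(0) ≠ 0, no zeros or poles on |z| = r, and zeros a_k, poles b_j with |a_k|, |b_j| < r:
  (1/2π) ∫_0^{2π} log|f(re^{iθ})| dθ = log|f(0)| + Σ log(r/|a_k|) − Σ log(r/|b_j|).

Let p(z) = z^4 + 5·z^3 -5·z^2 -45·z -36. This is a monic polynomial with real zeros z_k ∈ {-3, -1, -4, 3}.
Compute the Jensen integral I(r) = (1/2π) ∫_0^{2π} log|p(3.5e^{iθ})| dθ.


Zeros: -4, -3, -1, 3; r = 3.5.
Inside |z| < r: -3, -1, 3. Outside (|z| ≥ r): -4.
p(0) = -36, so log|p(0)| = log(36) = 3.5835.
Apply Jensen: I(r) = log|p(0)| + Σ_k log(r/|z_k|), summed over zeros inside |z| < r.
  log(r/|z_k|) for z_k = -3: log(3.5/3) = 0.1542
  log(r/|z_k|) for z_k = -1: log(3.5/1) = 1.2528
  log(r/|z_k|) for z_k = 3: log(3.5/3) = 0.1542
  Outside zeros (-4) contribute nothing to the Jensen sum.
Sum over inside zeros: 1.5611.
I(r) = log|p(0)| + (inside sum) = 3.5835 + 1.5611 = 5.1446.
Note: since some zeros are outside |z| ≤ r, the simplified n·log(r) form does NOT apply — only the inside zeros contribute.

I(r) ≈ 5.1446.


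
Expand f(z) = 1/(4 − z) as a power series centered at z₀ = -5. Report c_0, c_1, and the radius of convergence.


Let w = z − z₀, so z = z₀ + w.
Then 4 − z = 4 − (z₀ + w) = (4 − z₀) − w = 9 − w.
f(z) = 1/(9 − w) = (1/(9)) · 1/(1 − w/(9)) = Σ_{n≥0} w^n / (9)^(n+1).
So c_n = 1/(9)^(n+1):
  c_0 = 1/(9)^1 = 1/9.
  c_1 = 1/(9)^2 = 1/81.
The series is valid for |w/d| < 1, i.e. |z − z₀| < |d|.
Radius of convergence: R = |4 − z₀| = |9| = 9 (distance from z₀ to the singularity z = 4).

c_0 = 1/9, c_1 = 1/81; R = 9.


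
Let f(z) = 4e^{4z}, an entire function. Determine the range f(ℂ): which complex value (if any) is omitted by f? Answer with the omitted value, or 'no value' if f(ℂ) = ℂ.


Little Picard bounds the complement of f(ℂ) to at most one point.
e^{4z} is never zero on ℂ, so 4·e^{4z} takes every value in ℂ ∖ {0}. Adding 0 shifts the range to ℂ ∖ {0}. Thus f omits exactly the value 0.

Omitted value: 0.


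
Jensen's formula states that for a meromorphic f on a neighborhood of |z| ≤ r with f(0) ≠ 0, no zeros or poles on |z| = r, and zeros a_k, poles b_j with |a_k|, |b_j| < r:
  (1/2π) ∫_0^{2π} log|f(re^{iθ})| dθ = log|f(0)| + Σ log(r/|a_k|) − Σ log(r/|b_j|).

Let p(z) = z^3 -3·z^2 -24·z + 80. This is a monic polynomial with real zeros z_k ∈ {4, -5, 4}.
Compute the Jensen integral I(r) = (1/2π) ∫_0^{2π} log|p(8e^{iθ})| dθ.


Zeros: -5, 4, 4; r = 8.
Inside |z| < r: -5, 4, 4. Outside (|z| ≥ r): ∅.
p(0) = 80, so log|p(0)| = log(80) = 4.3820.
Apply Jensen: I(r) = log|p(0)| + Σ_k log(r/|z_k|), summed over zeros inside |z| < r.
  log(r/|z_k|) for z_k = 4: log(8/4) = 0.6931
  log(r/|z_k|) for z_k = -5: log(8/5) = 0.4700
  log(r/|z_k|) for z_k = 4: log(8/4) = 0.6931
Sum over inside zeros: 1.8563.
I(r) = log|p(0)| + (inside sum) = 4.3820 + 1.8563 = 6.2383.
Closed form (all zeros inside, monic): I(r) = n·log(r) = 3·log(8) = 6.2383. ✓

I(r) ≈ 6.2383.


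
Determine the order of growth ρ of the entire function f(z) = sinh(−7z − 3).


sinh(w) is a linear combination of e^{iw} and e^{−iw} (or e^w, e^{−w} in the hyperbolic case), so |sinh(w)| ≤ e^{|w|}. With w = −7z − 3, |w| ≤ 7|z| + 3 = 7r + 3 on |z| = r, giving M(r) ≤ e^{7r + 3}, so ρ ≤ 1. On a suitable ray (z = it for sin/cos; z = t for sinh/cosh, t real → ∞), |sinh(−7z − 3)| grows like e^{7|t|}/2, so ρ ≥ 1. Hence ρ = 1.
Therefore ρ = 1.

Order ρ = 1.


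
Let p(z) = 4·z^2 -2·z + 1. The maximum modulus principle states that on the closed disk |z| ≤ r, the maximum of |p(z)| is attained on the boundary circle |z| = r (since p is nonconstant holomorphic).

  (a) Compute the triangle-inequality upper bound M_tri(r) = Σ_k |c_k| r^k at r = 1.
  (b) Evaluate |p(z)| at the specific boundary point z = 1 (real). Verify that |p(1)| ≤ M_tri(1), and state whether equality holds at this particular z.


Coefficients: c_0 = 1, c_1 = -2, c_2 = 4. Radius r = 1.
Part (a). Triangle bound: M_tri(r) = Σ_k |c_k| r^k
  = |1|·1^0 + |-2|·1^1 + |4|·1^2
  = 1 + 2 + 4 = 7.
This bounds M(r) := max_{|z|=r} |p(z)| from above; equality holds iff all terms c_k z^k can be made to align in phase at a single z on |z|=r.
Part (b). At z = 1 (real, on the circle |z| = r):
  p(1) = (1)·1^0 + (-2)·1^1 + (4)·1^2 = 3.
  |p(1)| = 3.
Check: |p(1)| = 3 ≤ 7 = M_tri(1). ✓ Equality does not hold at z = 1 (the coefficients have mixed signs, so the terms do not all align in phase there).

M_tri(1) = 7; |p(1)| = 3; equality at z=1: no.


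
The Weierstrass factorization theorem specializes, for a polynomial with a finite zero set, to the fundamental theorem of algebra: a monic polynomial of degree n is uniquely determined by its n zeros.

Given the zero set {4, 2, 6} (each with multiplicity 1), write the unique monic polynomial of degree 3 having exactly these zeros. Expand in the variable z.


The polynomial is p(z) = ∏_{α ∈ S} (z − α), where S = {4, 2, 6}.
Expanding the product yields: p(z) = z^3 -12·z^2 + 44·z -48.
The resulting polynomial has degree 3 and real coefficients as required.

p(z) = z^3 -12·z^2 + 44·z -48.


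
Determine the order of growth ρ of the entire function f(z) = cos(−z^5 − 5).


Write cos(w) = (e^{iw} ± e^{−iw})/(2 or 2i), so |cos(w)| ≤ e^{|w|}. With w = −z^5 − 5, |w| ≤ 1r^5 + 5 on |z|=r, giving M(r) ≤ e^{1r^5 + 5} and ρ ≤ 5. For the lower bound, choose z on |z|=r with -1z^5 purely imaginary of modulus 1r^5; then |cos(−z^5 − 5)| grows like e^{1r^5}/2, so ρ ≥ 5. Hence ρ = 5.
Therefore ρ = 5.

Order ρ = 5.


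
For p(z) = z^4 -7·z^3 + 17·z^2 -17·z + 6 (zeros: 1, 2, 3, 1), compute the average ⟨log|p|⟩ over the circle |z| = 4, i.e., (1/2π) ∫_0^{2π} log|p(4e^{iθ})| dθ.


Zeros: 1, 1, 2, 3; r = 4.
Inside |z| < r: 1, 1, 2, 3. Outside (|z| ≥ r): ∅.
p(0) = 6, so log|p(0)| = log(6) = 1.7918.
Apply Jensen: I(r) = log|p(0)| + Σ_k log(r/|z_k|), summed over zeros inside |z| < r.
  log(r/|z_k|) for z_k = 1: log(4/1) = 1.3863
  log(r/|z_k|) for z_k = 2: log(4/2) = 0.6931
  log(r/|z_k|) for z_k = 3: log(4/3) = 0.2877
  log(r/|z_k|) for z_k = 1: log(4/1) = 1.3863
Sum over inside zeros: 3.7534.
I(r) = log|p(0)| + (inside sum) = 1.7918 + 3.7534 = 5.5452.
Closed form (all zeros inside, monic): I(r) = n·log(r) = 4·log(4) = 5.5452. ✓

I(r) ≈ 5.5452.


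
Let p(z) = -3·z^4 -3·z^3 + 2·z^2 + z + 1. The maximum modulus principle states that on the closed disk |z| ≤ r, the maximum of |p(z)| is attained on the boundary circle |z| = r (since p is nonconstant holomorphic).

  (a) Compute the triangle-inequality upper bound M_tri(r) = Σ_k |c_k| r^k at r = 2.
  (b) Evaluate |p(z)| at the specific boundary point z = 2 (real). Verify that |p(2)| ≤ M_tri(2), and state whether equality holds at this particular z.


Coefficients: c_0 = 1, c_1 = 1, c_2 = 2, c_3 = -3, c_4 = -3. Radius r = 2.
Part (a). Triangle bound: M_tri(r) = Σ_k |c_k| r^k
  = |1|·2^0 + |1|·2^1 + |2|·2^2 + |-3|·2^3 + |-3|·2^4
  = 1 + 2 + 8 + 24 + 48 = 83.
This bounds M(r) := max_{|z|=r} |p(z)| from above; equality holds iff all terms c_k z^k can be made to align in phase at a single z on |z|=r.
Part (b). At z = 2 (real, on the circle |z| = r):
  p(2) = (1)·2^0 + (1)·2^1 + (2)·2^2 + (-3)·2^3 + (-3)·2^4 = -61.
  |p(2)| = 61.
Check: |p(2)| = 61 ≤ 83 = M_tri(2). ✓ Equality does not hold at z = 2 (the coefficients have mixed signs, so the terms do not all align in phase there).

M_tri(2) = 83; |p(2)| = 61; equality at z=2: no.


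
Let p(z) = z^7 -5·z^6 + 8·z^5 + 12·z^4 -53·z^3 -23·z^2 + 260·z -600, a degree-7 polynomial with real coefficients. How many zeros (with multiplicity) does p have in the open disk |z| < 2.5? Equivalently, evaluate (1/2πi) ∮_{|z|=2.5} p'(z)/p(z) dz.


The zeros of p are: (1 + 2i), (1 - 2i), (2 + 2i), (2 - 2i), (-2 + 1i), (-2 - 1i), 3.
Their magnitudes are: 2.236, 2.236, 2.828, 2.828, 2.236, 2.236, 3.
Zeros with |z| < R = 2.5: (1 + 2i), (1 - 2i), (-2 + 1i), (-2 - 1i).
Count = 4.
By the argument principle, (1/2πi) ∮_{|z|=R} p'(z)/p(z) dz equals exactly this count.

Number of zeros inside |z| < 2.5: 4.


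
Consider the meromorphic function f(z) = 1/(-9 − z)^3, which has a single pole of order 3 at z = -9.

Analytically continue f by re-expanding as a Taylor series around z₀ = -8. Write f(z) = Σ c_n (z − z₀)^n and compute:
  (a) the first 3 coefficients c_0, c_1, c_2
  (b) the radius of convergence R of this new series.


Let w = z − z₀, so z = z₀ + w.
Then -9 − z = -9 − (z₀ + w) = (-9 − z₀) − w = -1 − w.
f(z) = 1/(-1 − w)^3 = (1/(-1)^3) · (1 − w/(-1))^{−3}.
By the binomial series (1−u)^{−3} = Σ_{n≥0} C(n+2, 2) u^n for |u|<1, with u = w/(-1):
  c_n = C(n+2, 2) / (-1)^(n+3).
  c_0 = 1/(-1)^3 = -1.
  c_1 = 3/(-1)^4 = 3.
  c_2 = 6/(-1)^5 = -6.
The series is valid for |w/d| < 1, i.e. |z − z₀| < |d|.
Radius of convergence: R = |-9 − z₀| = |-1| = 1 (distance from z₀ to the singularity z = -9).

c_0 = -1, c_1 = 3, c_2 = -6; R = 1.


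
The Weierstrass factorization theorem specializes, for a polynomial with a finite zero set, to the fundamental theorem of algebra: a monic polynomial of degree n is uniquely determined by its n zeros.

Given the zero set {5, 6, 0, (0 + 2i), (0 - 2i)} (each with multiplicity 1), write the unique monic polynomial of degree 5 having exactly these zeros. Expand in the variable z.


The polynomial is p(z) = ∏_{α ∈ S} (z − α), where S = {5, 6, 0, (0 + 2i), (0 - 2i)}.
Expanding the product yields: p(z) = z^5 -11·z^4 + 34·z^3 -44·z^2 + 120·z.
Note conjugate pairs combine to real quadratics: (z − (0+2i))(z − (0−2i)) = z² + 4.
The resulting polynomial has degree 5 and real coefficients as required.

p(z) = z^5 -11·z^4 + 34·z^3 -44·z^2 + 120·z.


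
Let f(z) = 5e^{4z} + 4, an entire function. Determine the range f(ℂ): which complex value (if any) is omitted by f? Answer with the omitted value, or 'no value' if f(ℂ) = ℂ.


Little Picard bounds the complement of f(ℂ) to at most one point.
e^{4z} is never zero on ℂ, so 5·e^{4z} takes every value in ℂ ∖ {0}. Adding 4 shifts the range to ℂ ∖ {4}. Thus f omits exactly the value 4.

Omitted value: 4.


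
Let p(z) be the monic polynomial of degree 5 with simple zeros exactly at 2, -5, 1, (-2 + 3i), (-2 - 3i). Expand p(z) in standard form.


The polynomial is p(z) = ∏_{α ∈ S} (z − α), where S = {2, -5, 1, (-2 + 3i), (-2 - 3i)}.
Expanding the product yields: p(z) = z^5 + 6·z^4 + 8·z^3 -16·z^2 -129·z + 130.
Note conjugate pairs combine to real quadratics: (z − (-2+3i))(z − (-2−3i)) = z² + 4z + 13.
The resulting polynomial has degree 5 and real coefficients as required.

p(z) = z^5 + 6·z^4 + 8·z^3 -16·z^2 -129·z + 130.


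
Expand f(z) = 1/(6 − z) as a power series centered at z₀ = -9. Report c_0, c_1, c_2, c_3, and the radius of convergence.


Let w = z − z₀, so z = z₀ + w.
Then 6 − z = 6 − (z₀ + w) = (6 − z₀) − w = 15 − w.
f(z) = 1/(15 − w) = (1/(15)) · 1/(1 − w/(15)) = Σ_{n≥0} w^n / (15)^(n+1).
So c_n = 1/(15)^(n+1):
  c_0 = 1/(15)^1 = 1/15.
  c_1 = 1/(15)^2 = 1/225.
  c_2 = 1/(15)^3 = 1/3375.
  c_3 = 1/(15)^4 = 1/50625.
The series is valid for |w/d| < 1, i.e. |z − z₀| < |d|.
Radius of convergence: R = |6 − z₀| = |15| = 15 (distance from z₀ to the singularity z = 6).

c_0 = 1/15, c_1 = 1/225, c_2 = 1/3375, c_3 = 1/50625; R = 15.


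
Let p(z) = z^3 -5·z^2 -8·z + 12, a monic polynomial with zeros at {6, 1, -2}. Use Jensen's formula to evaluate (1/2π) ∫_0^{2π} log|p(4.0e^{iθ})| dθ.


Zeros: -2, 1, 6; r = 4.0.
Inside |z| < r: -2, 1. Outside (|z| ≥ r): 6.
p(0) = 12, so log|p(0)| = log(12) = 2.4849.
Apply Jensen: I(r) = log|p(0)| + Σ_k log(r/|z_k|), summed over zeros inside |z| < r.
  log(r/|z_k|) for z_k = 1: log(4.0/1) = 1.3863
  log(r/|z_k|) for z_k = -2: log(4.0/2) = 0.6931
  Outside zeros (6) contribute nothing to the Jensen sum.
Sum over inside zeros: 2.0794.
I(r) = log|p(0)| + (inside sum) = 2.4849 + 2.0794 = 4.5643.
Note: since some zeros are outside |z| ≤ r, the simplified n·log(r) form does NOT apply — only the inside zeros contribute.

I(r) ≈ 4.5643.


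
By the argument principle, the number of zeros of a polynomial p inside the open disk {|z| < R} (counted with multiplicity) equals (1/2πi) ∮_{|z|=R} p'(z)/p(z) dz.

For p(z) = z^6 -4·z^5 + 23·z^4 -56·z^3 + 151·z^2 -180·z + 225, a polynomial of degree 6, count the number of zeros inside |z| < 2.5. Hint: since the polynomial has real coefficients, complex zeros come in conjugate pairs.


The zeros of p are: (0 + 3i), (0 - 3i), (1 + 2i), (1 - 2i), (1 + 2i), (1 - 2i).
Their magnitudes are: 3, 3, 2.236, 2.236, 2.236, 2.236.
Zeros with |z| < R = 2.5: (1 + 2i), (1 - 2i), (1 + 2i), (1 - 2i).
Count = 4.
By the argument principle, (1/2πi) ∮_{|z|=R} p'(z)/p(z) dz equals exactly this count.

Number of zeros inside |z| < 2.5: 4.


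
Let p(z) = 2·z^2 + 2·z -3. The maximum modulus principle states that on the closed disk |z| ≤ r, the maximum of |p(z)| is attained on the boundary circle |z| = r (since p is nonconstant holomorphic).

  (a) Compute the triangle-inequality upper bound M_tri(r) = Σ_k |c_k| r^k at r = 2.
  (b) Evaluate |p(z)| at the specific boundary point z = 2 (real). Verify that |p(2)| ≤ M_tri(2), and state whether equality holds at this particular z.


Coefficients: c_0 = -3, c_1 = 2, c_2 = 2. Radius r = 2.
Part (a). Triangle bound: M_tri(r) = Σ_k |c_k| r^k
  = |-3|·2^0 + |2|·2^1 + |2|·2^2
  = 3 + 4 + 8 = 15.
This bounds M(r) := max_{|z|=r} |p(z)| from above; equality holds iff all terms c_k z^k can be made to align in phase at a single z on |z|=r.
Part (b). At z = 2 (real, on the circle |z| = r):
  p(2) = (-3)·2^0 + (2)·2^1 + (2)·2^2 = 9.
  |p(2)| = 9.
Check: |p(2)| = 9 ≤ 15 = M_tri(2). ✓ Equality does not hold at z = 2 (the coefficients have mixed signs, so the terms do not all align in phase there).

M_tri(2) = 15; |p(2)| = 9; equality at z=2: no.


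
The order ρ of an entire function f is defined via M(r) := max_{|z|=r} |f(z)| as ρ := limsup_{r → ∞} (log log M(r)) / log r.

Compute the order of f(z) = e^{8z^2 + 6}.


|e^{8z^2 + 6}| = e^{Re(8·z^2) + 6} ≤ e^{8|z|^2 + 6} = e^{8r^2 + 6} on |z| = r, so ρ ≤ 2. Choosing z on |z|=r so that 8·z^2 is real positive (always possible by picking arg z appropriately) gives |f(z)| = e^{8r^2 + 6}, matching the bound. The additive constant 6 does not affect log log M(r) ~ 2·log r. Hence ρ = 2.
Therefore ρ = 2.

Order ρ = 2.


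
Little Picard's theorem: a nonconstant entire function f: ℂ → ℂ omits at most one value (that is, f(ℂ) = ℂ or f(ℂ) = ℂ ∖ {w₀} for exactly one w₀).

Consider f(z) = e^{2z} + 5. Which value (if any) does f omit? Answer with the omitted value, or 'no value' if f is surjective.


Little Picard bounds the complement of f(ℂ) to at most one point.
e^{2z} is never zero on ℂ, so 1·e^{2z} takes every value in ℂ ∖ {0}. Adding 5 shifts the range to ℂ ∖ {5}. Thus f omits exactly the value 5.

Omitted value: 5.


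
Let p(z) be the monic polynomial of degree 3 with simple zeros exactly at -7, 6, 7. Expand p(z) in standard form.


The polynomial is p(z) = ∏_{α ∈ S} (z − α), where S = {-7, 6, 7}.
Expanding the product yields: p(z) = z^3 -6·z^2 -49·z + 294.
The resulting polynomial has degree 3 and real coefficients as required.

p(z) = z^3 -6·z^2 -49·z + 294.


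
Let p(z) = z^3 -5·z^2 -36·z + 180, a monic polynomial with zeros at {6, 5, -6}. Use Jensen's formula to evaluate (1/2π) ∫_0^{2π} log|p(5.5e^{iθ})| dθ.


Zeros: -6, 5, 6; r = 5.5.
Inside |z| < r: 5. Outside (|z| ≥ r): -6, 6.
p(0) = 180, so log|p(0)| = log(180) = 5.1930.
Apply Jensen: I(r) = log|p(0)| + Σ_k log(r/|z_k|), summed over zeros inside |z| < r.
  log(r/|z_k|) for z_k = 5: log(5.5/5) = 0.0953
  Outside zeros (-6, 6) contribute nothing to the Jensen sum.
Sum over inside zeros: 0.0953.
I(r) = log|p(0)| + (inside sum) = 5.1930 + 0.0953 = 5.2883.
Note: since some zeros are outside |z| ≤ r, the simplified n·log(r) form does NOT apply — only the inside zeros contribute.

I(r) ≈ 5.2883.


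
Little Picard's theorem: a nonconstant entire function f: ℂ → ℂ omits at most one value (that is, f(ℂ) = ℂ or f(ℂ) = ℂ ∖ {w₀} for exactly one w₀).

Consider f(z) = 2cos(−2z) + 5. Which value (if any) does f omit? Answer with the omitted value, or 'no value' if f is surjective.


Little Picard bounds the complement of f(ℂ) to at most one point.
cos is entire and surjective onto ℂ: for every w ∈ ℂ, cos(ζ) = w has a solution ζ ∈ ℂ (e.g., via the complex inverse arccos). With ζ = −2z this gives z = ζ/(-2). Then 2·cos(−2z) takes every value in 2·ℂ = ℂ, and adding 5 is a bijection of ℂ. So f is surjective and omits no value. (Note: only on the real line is cos bounded by [−1, 1].)

Omitted value: no value.


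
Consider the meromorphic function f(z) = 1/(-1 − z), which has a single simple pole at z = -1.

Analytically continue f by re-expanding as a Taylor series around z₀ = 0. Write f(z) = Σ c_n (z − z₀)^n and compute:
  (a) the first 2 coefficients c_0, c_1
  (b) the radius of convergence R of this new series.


Let w = z − z₀, so z = z₀ + w.
Then -1 − z = -1 − (z₀ + w) = (-1 − z₀) − w = -1 − w.
f(z) = 1/(-1 − w) = (1/(-1)) · 1/(1 − w/(-1)) = Σ_{n≥0} w^n / (-1)^(n+1).
So c_n = 1/(-1)^(n+1):
  c_0 = 1/(-1)^1 = -1.
  c_1 = 1/(-1)^2 = 1.
The series is valid for |w/d| < 1, i.e. |z − z₀| < |d|.
Radius of convergence: R = |-1 − z₀| = |-1| = 1 (distance from z₀ to the singularity z = -1).

c_0 = -1, c_1 = 1; R = 1.


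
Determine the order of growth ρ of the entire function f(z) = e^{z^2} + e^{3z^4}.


Each summand is entire of order 2 and 4 respectively (as in the single-exponential case). The order of a sum is at most the max of the orders, so ρ ≤ 4. For the lower bound: on |z|=r choose arg z so that 3z^4 is real positive; then |e^{3z^4}| = e^{3r^4} while |e^{1z^2}| ≤ e^{1r^2} = o(e^{3r^4}). So |f| ≥ e^{3r^4}(1 − o(1)) and ρ ≥ 4. Hence ρ = max(2, 4) = 4.
Therefore ρ = 4.

Order ρ = 4.


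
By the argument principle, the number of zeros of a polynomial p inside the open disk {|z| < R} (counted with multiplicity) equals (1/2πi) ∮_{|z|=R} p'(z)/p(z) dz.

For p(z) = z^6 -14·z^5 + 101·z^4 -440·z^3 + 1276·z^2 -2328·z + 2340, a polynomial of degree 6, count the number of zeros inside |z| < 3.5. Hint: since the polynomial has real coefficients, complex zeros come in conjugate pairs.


The zeros of p are: (1 + 3i), (1 - 3i), (3 + 2i), (3 - 2i), (3 + 3i), (3 - 3i).
Their magnitudes are: 3.162, 3.162, 3.606, 3.606, 4.243, 4.243.
Zeros with |z| < R = 3.5: (1 + 3i), (1 - 3i).
Count = 2.
By the argument principle, (1/2πi) ∮_{|z|=R} p'(z)/p(z) dz equals exactly this count.

Number of zeros inside |z| < 3.5: 2.


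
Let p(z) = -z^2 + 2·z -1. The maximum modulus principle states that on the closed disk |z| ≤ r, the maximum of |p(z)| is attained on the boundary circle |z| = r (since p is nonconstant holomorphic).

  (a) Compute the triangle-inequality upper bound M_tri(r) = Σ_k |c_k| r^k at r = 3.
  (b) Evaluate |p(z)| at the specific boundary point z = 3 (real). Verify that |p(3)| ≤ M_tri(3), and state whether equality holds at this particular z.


Coefficients: c_0 = -1, c_1 = 2, c_2 = -1. Radius r = 3.
Part (a). Triangle bound: M_tri(r) = Σ_k |c_k| r^k
  = |-1|·3^0 + |2|·3^1 + |-1|·3^2
  = 1 + 6 + 9 = 16.
This bounds M(r) := max_{|z|=r} |p(z)| from above; equality holds iff all terms c_k z^k can be made to align in phase at a single z on |z|=r.
Part (b). At z = 3 (real, on the circle |z| = r):
  p(3) = (-1)·3^0 + (2)·3^1 + (-1)·3^2 = -4.
  |p(3)| = 4.
Check: |p(3)| = 4 ≤ 16 = M_tri(3). ✓ Equality does not hold at z = 3 (the coefficients have mixed signs, so the terms do not all align in phase there).

M_tri(3) = 16; |p(3)| = 4; equality at z=3: no.


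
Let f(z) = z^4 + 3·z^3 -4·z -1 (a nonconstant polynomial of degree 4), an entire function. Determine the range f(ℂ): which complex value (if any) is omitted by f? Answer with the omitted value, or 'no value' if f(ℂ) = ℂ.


Little Picard bounds the complement of f(ℂ) to at most one point.
For every w ∈ ℂ, the equation p(z) − w = 0 is a nonconstant polynomial in z and hence has at least one root by the fundamental theorem of algebra. So p is surjective onto ℂ, omitting no value.

Omitted value: no value.


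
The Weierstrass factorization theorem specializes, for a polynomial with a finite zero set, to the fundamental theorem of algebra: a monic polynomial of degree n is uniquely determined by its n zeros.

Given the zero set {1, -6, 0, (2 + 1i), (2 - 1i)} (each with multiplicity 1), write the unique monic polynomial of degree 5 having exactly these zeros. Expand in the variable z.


The polynomial is p(z) = ∏_{α ∈ S} (z − α), where S = {1, -6, 0, (2 + 1i), (2 - 1i)}.
Expanding the product yields: p(z) = z^5 + z^4 -21·z^3 + 49·z^2 -30·z.
Note conjugate pairs combine to real quadratics: (z − (2+1i))(z − (2−1i)) = z² − 4z + 5.
The resulting polynomial has degree 5 and real coefficients as required.

p(z) = z^5 + z^4 -21·z^3 + 49·z^2 -30·z.


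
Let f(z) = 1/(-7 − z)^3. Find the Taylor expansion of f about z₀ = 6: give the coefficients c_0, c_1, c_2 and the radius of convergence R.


Let w = z − z₀, so z = z₀ + w.
Then -7 − z = -7 − (z₀ + w) = (-7 − z₀) − w = -13 − w.
f(z) = 1/(-13 − w)^3 = (1/(-13)^3) · (1 − w/(-13))^{−3}.
By the binomial series (1−u)^{−3} = Σ_{n≥0} C(n+2, 2) u^n for |u|<1, with u = w/(-13):
  c_n = C(n+2, 2) / (-13)^(n+3).
  c_0 = 1/(-13)^3 = -1/2197.
  c_1 = 3/(-13)^4 = 3/28561.
  c_2 = 6/(-13)^5 = -6/371293.
The series is valid for |w/d| < 1, i.e. |z − z₀| < |d|.
Radius of convergence: R = |-7 − z₀| = |-13| = 13 (distance from z₀ to the singularity z = -7).

c_0 = -1/2197, c_1 = 3/28561, c_2 = -6/371293; R = 13.


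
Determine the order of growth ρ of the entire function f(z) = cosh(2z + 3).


cosh(w) is a linear combination of e^{iw} and e^{−iw} (or e^w, e^{−w} in the hyperbolic case), so |cosh(w)| ≤ e^{|w|}. With w = 2z + 3, |w| ≤ 2|z| + 3 = 2r + 3 on |z| = r, giving M(r) ≤ e^{2r + 3}, so ρ ≤ 1. On a suitable ray (z = it for sin/cos; z = t for sinh/cosh, t real → ∞), |cosh(2z + 3)| grows like e^{2|t|}/2, so ρ ≥ 1. Hence ρ = 1.
Therefore ρ = 1.

Order ρ = 1.


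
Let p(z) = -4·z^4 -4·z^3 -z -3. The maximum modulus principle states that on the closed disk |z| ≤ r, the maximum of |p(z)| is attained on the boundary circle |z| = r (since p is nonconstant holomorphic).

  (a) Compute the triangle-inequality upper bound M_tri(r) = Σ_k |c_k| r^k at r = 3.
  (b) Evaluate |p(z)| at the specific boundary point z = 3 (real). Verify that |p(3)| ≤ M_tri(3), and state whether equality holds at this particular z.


Coefficients: c_0 = -3, c_1 = -1, c_2 = 0, c_3 = -4, c_4 = -4. Radius r = 3.
Part (a). Triangle bound: M_tri(r) = Σ_k |c_k| r^k
  = |-3|·3^0 + |-1|·3^1 + |0|·3^2 + |-4|·3^3 + |-4|·3^4
  = 3 + 3 + 0 + 108 + 324 = 438.
This bounds M(r) := max_{|z|=r} |p(z)| from above; equality holds iff all terms c_k z^k can be made to align in phase at a single z on |z|=r.
Part (b). At z = 3 (real, on the circle |z| = r):
  p(3) = (-3)·3^0 + (-1)·3^1 + (0)·3^2 + (-4)·3^3 + (-4)·3^4 = -438.
  |p(3)| = 438.
Since all nonzero coefficients share the same sign, |p(3)| = 438 = M_tri(3); the triangle bound is attained at z = 3, so in fact M(r) = 438.

M_tri(3) = 438; |p(3)| = 438; equality at z=3: yes.
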